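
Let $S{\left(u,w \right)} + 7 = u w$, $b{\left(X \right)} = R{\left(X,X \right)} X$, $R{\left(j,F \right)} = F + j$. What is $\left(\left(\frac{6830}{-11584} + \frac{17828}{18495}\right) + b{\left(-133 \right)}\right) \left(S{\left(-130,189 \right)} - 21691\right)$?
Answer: $- \frac{43837067810984057}{26780760} \approx -1.6369 \cdot 10^{9}$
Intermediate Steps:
$b{\left(X \right)} = 2 X^{2}$ ($b{\left(X \right)} = \left(X + X\right) X = 2 X X = 2 X^{2}$)
$S{\left(u,w \right)} = -7 + u w$
$\left(\left(\frac{6830}{-11584} + \frac{17828}{18495}\right) + b{\left(-133 \right)}\right) \left(S{\left(-130,189 \right)} - 21691\right) = \left(\left(\frac{6830}{-11584} + \frac{17828}{18495}\right) + 2 \left(-133\right)^{2}\right) \left(\left(-7 - 24570\right) - 21691\right) = \left(\left(6830 \left(- \frac{1}{11584}\right) + 17828 \cdot \frac{1}{18495}\right) + 2 \cdot 17689\right) \left(\left(-7 - 24570\right) - 21691\right) = \left(\left(- \frac{3415}{5792} + \frac{17828}{18495}\right) + 35378\right) \left(-24577 - 21691\right) = \left(\frac{40099351}{107123040} + 35378\right) \left(-46268\right) = \frac{3789839008471}{107123040} \left(-46268\right) = - \frac{43837067810984057}{26780760}$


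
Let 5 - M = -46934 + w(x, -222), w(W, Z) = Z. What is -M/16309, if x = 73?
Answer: -47161/16309 ≈ -2.8917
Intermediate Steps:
M = 47161 (M = 5 - (-46934 - 222) = 5 - 1*(-47156) = 5 + 47156 = 47161)
-M/16309 = -1*47161/16309 = -47161*1/16309 = -47161/16309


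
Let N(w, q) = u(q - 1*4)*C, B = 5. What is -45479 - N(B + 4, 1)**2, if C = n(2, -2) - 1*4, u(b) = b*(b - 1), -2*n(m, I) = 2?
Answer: -49079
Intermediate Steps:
n(m, I) = -1 (n(m, I) = -1/2*2 = -1)
u(b) = b*(-1 + b)
C = -5 (C = -1 - 1*4 = -1 - 4 = -5)
N(w, q) = -5*(-5 + q)*(-4 + q) (N(w, q) = ((q - 1*4)*(-1 + (q - 1*4)))*(-5) = ((q - 4)*(-1 + (q - 4)))*(-5) = ((-4 + q)*(-1 + (-4 + q)))*(-5) = ((-4 + q)*(-5 + q))*(-5) = ((-5 + q)*(-4 + q))*(-5) = -5*(-5 + q)*(-4 + q))
-45479 - N(B + 4, 1)**2 = -45479 - (-5*(-5 + 1)*(-4 + 1))**2 = -45479 - (-5*(-4)*(-3))**2 = -45479 - 1*(-60)**2 = -45479 - 1*3600 = -45479 - 3600 = -49079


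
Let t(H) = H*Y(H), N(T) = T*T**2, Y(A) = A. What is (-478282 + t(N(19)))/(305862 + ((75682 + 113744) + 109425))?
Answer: 15522533/201571 ≈ 77.008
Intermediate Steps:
N(T) = T**3
t(H) = H**2 (t(H) = H*H = H**2)
(-478282 + t(N(19)))/(305862 + ((75682 + 113744) + 109425)) = (-478282 + (19**3)**2)/(305862 + ((75682 + 113744) + 109425)) = (-478282 + 6859**2)/(305862 + (189426 + 109425)) = (-478282 + 47045881)/(305862 + 298851) = 46567599/604713 = 46567599*(1/604713) = 15522533/201571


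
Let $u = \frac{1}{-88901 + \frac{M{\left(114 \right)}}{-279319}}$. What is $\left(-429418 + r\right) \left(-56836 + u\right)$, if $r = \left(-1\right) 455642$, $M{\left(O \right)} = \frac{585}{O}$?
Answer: $\frac{47466470576072787026040}{943606060117} \approx 5.0303 \cdot 10^{10}$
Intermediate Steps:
$r = -455642$
$u = - \frac{10614122}{943606060117}$ ($u = \frac{1}{-88901 + \frac{585 \cdot \frac{1}{114}}{-279319}} = \frac{1}{-88901 + 585 \cdot \frac{1}{114} \left(- \frac{1}{279319}\right)} = \frac{1}{-88901 + \frac{195}{38} \left(- \frac{1}{279319}\right)} = \frac{1}{-88901 - \frac{195}{10614122}} = \frac{1}{- \frac{943606060117}{10614122}} = - \frac{10614122}{943606060117} \approx -1.1248 \cdot 10^{-5}$)
$\left(-429418 + r\right) \left(-56836 + u\right) = \left(-429418 - 455642\right) \left(-56836 - \frac{10614122}{943606060117}\right) = \left(-885060\right) \left(- \frac{53630794043423934}{943606060117}\right) = \frac{47466470576072787026040}{943606060117}$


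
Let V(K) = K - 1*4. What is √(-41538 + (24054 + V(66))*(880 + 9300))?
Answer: √245459342 ≈ 15667.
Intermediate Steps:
V(K) = -4 + K (V(K) = K - 4 = -4 + K)
√(-41538 + (24054 + V(66))*(880 + 9300)) = √(-41538 + (24054 + (-4 + 66))*(880 + 9300)) = √(-41538 + (24054 + 62)*10180) = √(-41538 + 24116*10180) = √(-41538 + 245500880) = √245459342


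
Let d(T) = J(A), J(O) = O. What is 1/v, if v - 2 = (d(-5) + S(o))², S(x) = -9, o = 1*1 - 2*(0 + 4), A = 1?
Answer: 1/66 ≈ 0.015152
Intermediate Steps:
d(T) = 1
o = -7 (o = 1 - 2*4 = 1 - 8 = -7)
v = 66 (v = 2 + (1 - 9)² = 2 + (-8)² = 2 + 64 = 66)
1/v = 1/66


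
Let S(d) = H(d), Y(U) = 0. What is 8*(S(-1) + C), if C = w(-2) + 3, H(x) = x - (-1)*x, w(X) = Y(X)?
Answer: 8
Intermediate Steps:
w(X) = 0
H(x) = 2*x (H(x) = x + x = 2*x)
C = 3 (C = 0 + 3 = 3)
S(d) = 2*d
8*(S(-1) + C) = 8*(2*(-1) + 3) = 8*(-2 + 3) = 8*1 = 8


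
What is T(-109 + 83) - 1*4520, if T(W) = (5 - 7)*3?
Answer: -4526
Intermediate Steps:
T(W) = -6 (T(W) = -2*3 = -6)
T(-109 + 83) - 1*4520 = -6 - 1*4520 = -6 - 4520 = -4526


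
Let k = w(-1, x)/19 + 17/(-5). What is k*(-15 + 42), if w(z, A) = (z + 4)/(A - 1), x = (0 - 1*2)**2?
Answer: -8586/95 ≈ -90.379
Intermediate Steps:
x = 4 (x = (0 - 2)**2 = (-2)**2 = 4)
w(z, A) = (4 + z)/(-1 + A)
k = -318/95 (k = ((4 - 1)/(-1 + 4))/19 + 17/(-5) = (3/3)*(1/19) + 17*(-1/5) = ((1/3)*3)*(1/19) - 17/5 = 1*(1/19) - 17/5 = 1/19 - 17/5 = -318/95 ≈ -3.3474)
k*(-15 + 42) = -318*(-15 + 42)/95 = -318/95*27 = -8586/95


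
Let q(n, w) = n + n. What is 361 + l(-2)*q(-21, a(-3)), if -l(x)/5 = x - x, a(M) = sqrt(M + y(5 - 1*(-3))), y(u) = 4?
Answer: 361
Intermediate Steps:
a(M) = sqrt(4 + M) (a(M) = sqrt(M + 4) = sqrt(4 + M))
q(n, w) = 2*n
l(x) = 0 (l(x) = -5*(x - x) = -5*0 = 0)
361 + l(-2)*q(-21, a(-3)) = 361 + 0*(2*(-21)) = 361 + 0*(-42) = 361 + 0 = 361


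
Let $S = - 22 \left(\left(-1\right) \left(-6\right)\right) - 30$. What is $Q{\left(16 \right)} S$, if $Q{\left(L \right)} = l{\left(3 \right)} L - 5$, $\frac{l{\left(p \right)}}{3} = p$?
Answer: $-22518$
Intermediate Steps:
$l{\left(p \right)} = 3 p$
$Q{\left(L \right)} = -5 + 9 L$ ($Q{\left(L \right)} = 3 \cdot 3 L - 5 = 9 L - 5 = -5 + 9 L$)
$S = -162$ ($S = \left(-22\right) 6 - 30 = -132 - 30 = -162$)
$Q{\left(16 \right)} S = \left(-5 + 9 \cdot 16\right) \left(-162\right) = \left(-5 + 144\right) \left(-162\right) = 139 \left(-162\right) = -22518$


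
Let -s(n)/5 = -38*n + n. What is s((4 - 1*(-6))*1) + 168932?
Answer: 170782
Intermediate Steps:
s(n) = 185*n (s(n) = -5*(-38*n + n) = -(-185)*n = 185*n)
s((4 - 1*(-6))*1) + 168932 = 185*((4 - 1*(-6))*1) + 168932 = 185*((4 + 6)*1) + 168932 = 185*(10*1) + 168932 = 185*10 + 168932 = 1850 + 168932 = 170782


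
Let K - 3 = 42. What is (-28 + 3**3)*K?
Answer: -45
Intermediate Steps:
K = 45 (K = 3 + 42 = 45)
(-28 + 3**3)*K = (-28 + 3**3)*45 = (-28 + 27)*45 = -1*45 = -45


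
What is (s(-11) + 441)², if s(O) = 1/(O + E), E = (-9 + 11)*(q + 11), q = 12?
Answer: 238270096/1225 ≈ 1.9451e+5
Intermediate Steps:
E = 46 (E = (-9 + 11)*(12 + 11) = 2*23 = 46)
s(O) = 1/(46 + O) (s(O) = 1/(O + 46) = 1/(46 + O))
(s(-11) + 441)² = (1/(46 - 11) + 441)² = (1/35 + 441)² = (15436/35)² = 238270096/1225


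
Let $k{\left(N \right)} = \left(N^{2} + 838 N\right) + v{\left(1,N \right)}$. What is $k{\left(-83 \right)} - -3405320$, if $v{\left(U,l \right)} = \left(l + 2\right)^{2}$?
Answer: $3349216$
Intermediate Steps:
$v{\left(U,l \right)} = \left(2 + l\right)^{2}$
$k{\left(N \right)} = N^{2} + \left(2 + N\right)^{2} + 838 N$ ($k{\left(N \right)} = \left(N^{2} + 838 N\right) + \left(2 + N\right)^{2} = N^{2} + \left(2 + N\right)^{2} + 838 N$)
$k{\left(-83 \right)} - -3405320 = \left(4 + 2 \left(-83\right)^{2} + 842 \left(-83\right)\right) - -3405320 = \left(4 + 2 \cdot 6889 - 69886\right) + 3405320 = \left(4 + 13778 - 69886\right) + 3405320 = -56104 + 3405320 = 3349216$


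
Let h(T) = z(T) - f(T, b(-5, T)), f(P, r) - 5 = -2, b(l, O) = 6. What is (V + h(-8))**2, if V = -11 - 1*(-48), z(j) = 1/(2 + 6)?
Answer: 74529/64 ≈ 1164.5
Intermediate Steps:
z(j) = 1/8
f(P, r) = 3 (f(P, r) = 5 - 2 = 3)
V = 37 (V = -11 + 48 = 37)
h(T) = -23/8 (h(T) = 1/8 - 1*3 = 1/8 - 3 = -23/8)
(V + h(-8))**2 = (37 - 23/8)**2 = (273/8)**2 = 74529/64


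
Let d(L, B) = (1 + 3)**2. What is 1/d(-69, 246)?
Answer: 1/16 ≈ 0.062500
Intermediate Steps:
d(L, B) = 16 (d(L, B) = 4**2 = 16)
1/d(-69, 246) = 1/16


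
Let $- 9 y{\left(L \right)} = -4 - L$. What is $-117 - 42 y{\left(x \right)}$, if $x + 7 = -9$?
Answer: $-61$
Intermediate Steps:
$x = -16$ ($x = -7 - 9 = -16$)
$y{\left(L \right)} = \frac{4}{9} + \frac{L}{9}$ ($y{\left(L \right)} = - \frac{-4 - L}{9} = \frac{4}{9} + \frac{L}{9}$)
$-117 - 42 y{\left(x \right)} = -117 - 42 \left(\frac{4}{9} + \frac{1}{9} \left(-16\right)\right) = -117 - 42 \left(\frac{4}{9} - \frac{16}{9}\right) = -117 - -56 = -117 + 56 = -61$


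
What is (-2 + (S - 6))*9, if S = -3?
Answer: -99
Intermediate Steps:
(-2 + (S - 6))*9 = (-2 + (-3 - 6))*9 = (-2 - 9)*9 = -11*9 = -99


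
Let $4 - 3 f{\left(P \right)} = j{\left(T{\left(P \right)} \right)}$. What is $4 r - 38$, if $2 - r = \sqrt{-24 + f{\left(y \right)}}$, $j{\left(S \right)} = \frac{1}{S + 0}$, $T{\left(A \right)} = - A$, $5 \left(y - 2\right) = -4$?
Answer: $-30 - \frac{2 i \sqrt{806}}{3} \approx -30.0 - 18.927 i$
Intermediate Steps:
$y = \frac{6}{5}$ ($y = 2 + \frac{1}{5} \left(-4\right) = 2 - \frac{4}{5} = \frac{6}{5} \approx 1.2$)
$j{\left(S \right)} = \frac{1}{S}$
$f{\left(P \right)} = \frac{4}{3} + \frac{1}{3 P}$ ($f{\left(P \right)} = \frac{4}{3} - \frac{1}{3 \left(- P\right)} = \frac{4}{3} - \frac{\left(-1\right) \frac{1}{P}}{3} = \frac{4}{3} + \frac{1}{3 P}$)
$r = 2 - \frac{i \sqrt{806}}{6}$ ($r = 2 - \sqrt{-24 + \frac{1 + 4 \cdot \frac{6}{5}}{3 \cdot \frac{6}{5}}} = 2 - \sqrt{-24 + \frac{1}{3} \cdot \frac{5}{6} \left(1 + \frac{24}{5}\right)} = 2 - \sqrt{-24 + \frac{1}{3} \cdot \frac{5}{6} \cdot \frac{29}{5}} = 2 - \sqrt{-24 + \frac{29}{18}} = 2 - \sqrt{- \frac{403}{18}} = 2 - \frac{i \sqrt{806}}{6} \approx 2.0 - 4.7317 i$)
$4 r - 38 = 4 \left(2 - \frac{i \sqrt{806}}{6}\right) - 38 = \left(8 - \frac{2 i \sqrt{806}}{3}\right) - 38 = -30 - \frac{2 i \sqrt{806}}{3}$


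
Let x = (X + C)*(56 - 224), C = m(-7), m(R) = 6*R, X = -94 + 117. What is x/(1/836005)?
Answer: 2668527960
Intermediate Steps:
X = 23
C = -42 (C = 6*(-7) = -42)
x = 3192 (x = (23 - 42)*(56 - 224) = -19*(-168) = 3192)
x/(1/836005) = 3192/(1/836005) = 3192*836005 = 2668527960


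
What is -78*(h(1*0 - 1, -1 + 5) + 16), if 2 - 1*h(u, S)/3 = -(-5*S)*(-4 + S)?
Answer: -1716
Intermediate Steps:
h(u, S) = 6 - 15*S*(-4 + S) (h(u, S) = 6 - (-3)*(-5*S)*(-4 + S) = 6 - (-3)*(-5*S*(-4 + S)) = 6 - 15*S*(-4 + S))
-78*(h(1*0 - 1, -1 + 5) + 16) = -78*((6 - 15*(-1 + 5)² + 60*(-1 + 5)) + 16) = -78*((6 - 15*4² + 60*4) + 16) = -78*((6 - 15*16 + 240) + 16) = -78*((6 - 240 + 240) + 16) = -78*(6 + 16) = -78*22 = -1716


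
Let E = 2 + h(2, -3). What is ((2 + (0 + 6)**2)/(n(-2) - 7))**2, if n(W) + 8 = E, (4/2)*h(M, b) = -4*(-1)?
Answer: 1444/121 ≈ 11.934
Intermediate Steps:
h(M, b) = 2 (h(M, b) = (-4*(-1))/2 = (1/2)*4 = 2)
E = 4 (E = 2 + 2 = 4)
n(W) = -4 (n(W) = -8 + 4 = -4)
((2 + (0 + 6)**2)/(n(-2) - 7))**2 = ((2 + (0 + 6)**2)/(-4 - 7))**2 = ((2 + 6**2)/(-11))**2 = ((2 + 36)*(-1/11))**2 = (38*(-1/11))**2 = (-38/11)**2 = 1444/121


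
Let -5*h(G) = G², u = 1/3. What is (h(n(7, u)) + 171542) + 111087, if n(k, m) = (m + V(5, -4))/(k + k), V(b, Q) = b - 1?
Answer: 2492787611/8820 ≈ 2.8263e+5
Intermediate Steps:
u = ⅓ ≈ 0.33333
V(b, Q) = -1 + b
n(k, m) = (4 + m)/(2*k) (n(k, m) = (m + (-1 + 5))/(k + k) = (m + 4)/((2*k)) = (4 + m)*(1/(2*k)) = (4 + m)/(2*k))
h(G) = -G²/5
(h(n(7, u)) + 171542) + 111087 = (-(4 + ⅓)²/196/5 + 171542) + 111087 = (-((½)*(⅐)*(13/3))²/5 + 171542) + 111087 = (-(13/42)²/5 + 171542) + 111087 = (-⅕*169/1764 + 171542) + 111087 = (-169/8820 + 171542) + 111087 = 1513000271/8820 + 111087 = 2492787611/8820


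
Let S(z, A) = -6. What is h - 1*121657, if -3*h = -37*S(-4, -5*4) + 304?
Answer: -365497/3 ≈ -1.2183e+5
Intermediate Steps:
h = -526/3 (h = -(-37*(-6) + 304)/3 = -(222 + 304)/3 = -⅓*526 = -526/3 ≈ -175.33)
h - 1*121657 = -526/3 - 1*121657 = -526/3 - 121657 = -365497/3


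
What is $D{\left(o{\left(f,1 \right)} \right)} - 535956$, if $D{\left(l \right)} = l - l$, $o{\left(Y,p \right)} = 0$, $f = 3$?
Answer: $-535956$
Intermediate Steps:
$D{\left(l \right)} = 0$
$D{\left(o{\left(f,1 \right)} \right)} - 535956 = 0 - 535956 = -535956$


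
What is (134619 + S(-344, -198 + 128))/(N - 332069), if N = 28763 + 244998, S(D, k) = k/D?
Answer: -23154503/10028976 ≈ -2.3088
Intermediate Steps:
N = 273761
(134619 + S(-344, -198 + 128))/(N - 332069) = (134619 + (-198 + 128)/(-344))/(273761 - 332069) = (134619 - 70*(-1/344))/(-58308) = (134619 + 35/172)*(-1/58308) = (23154503/172)*(-1/58308) = -23154503/10028976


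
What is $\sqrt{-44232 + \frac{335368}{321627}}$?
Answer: $\frac{68 i \sqrt{989494792683}}{321627} \approx 210.31 i$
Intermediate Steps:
$\sqrt{-44232 + \frac{335368}{321627}} = \sqrt{- \frac{14225870096}{321627}} = \frac{68 i \sqrt{989494792683}}{321627}$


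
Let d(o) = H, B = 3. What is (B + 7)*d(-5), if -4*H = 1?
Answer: -5/2 ≈ -2.5000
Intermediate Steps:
H = -¼ (H = -¼*1 = -¼ ≈ -0.25000)
d(o) = -¼
(B + 7)*d(-5) = (3 + 7)*(-¼) = 10*(-¼) = -5/2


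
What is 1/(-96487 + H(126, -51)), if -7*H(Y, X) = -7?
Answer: -1/96486 ≈ -1.0364e-5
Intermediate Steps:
H(Y, X) = 1 (H(Y, X) = -⅐*(-7) = 1)
1/(-96487 + H(126, -51)) = 1/(-96487 + 1) = 1/(-96486) = -1/96486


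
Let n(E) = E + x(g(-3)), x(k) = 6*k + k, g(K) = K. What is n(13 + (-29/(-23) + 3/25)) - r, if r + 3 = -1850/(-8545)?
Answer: -3769179/982675 ≈ -3.8356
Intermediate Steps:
r = -4757/1709 (r = -3 - 1850/(-8545) = -3 - 1850*(-1/8545) = -3 + 370/1709 = -4757/1709 ≈ -2.7835)
x(k) = 7*k
n(E) = -21 + E (n(E) = E + 7*(-3) = E - 21 = -21 + E)
n(13 + (-29/(-23) + 3/25)) - r = (-21 + (13 + (-29/(-23) + 3/25))) - 1*(-4757/1709) = (-21 + (13 + (-29*(-1/23) + 3*(1/25)))) + 4757/1709 = (-21 + (13 + (29/23 + 3/25))) + 4757/1709 = (-21 + (13 + 794/575)) + 4757/1709 = (-21 + 8269/575) + 4757/1709 = -3806/575 + 4757/1709 = -3769179/982675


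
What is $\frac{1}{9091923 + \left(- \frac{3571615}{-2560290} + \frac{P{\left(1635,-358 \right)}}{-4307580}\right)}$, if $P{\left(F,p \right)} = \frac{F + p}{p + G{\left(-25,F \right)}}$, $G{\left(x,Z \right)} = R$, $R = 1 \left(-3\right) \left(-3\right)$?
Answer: $\frac{128300008179060}{1166493974242527790501} \approx 1.0999 \cdot 10^{-7}$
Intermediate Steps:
$R = 9$ ($R = \left(-3\right) \left(-3\right) = 9$)
$G{\left(x,Z \right)} = 9$
$P{\left(F,p \right)} = \frac{F + p}{9 + p}$ ($P{\left(F,p \right)} = \frac{F + p}{p + 9} = \frac{F + p}{9 + p}$)
$\frac{1}{9091923 + \left(- \frac{3571615}{-2560290} + \frac{P{\left(1635,-358 \right)}}{-4307580}\right)} = \frac{1}{9091923 + \left(- \frac{3571615}{-2560290} + \frac{\frac{1}{9 - 358} \left(1635 - 358\right)}{-4307580}\right)} = \frac{1}{9091923 + \left(\left(-3571615\right) \left(- \frac{1}{2560290}\right) + \frac{1}{-349} \cdot 1277 \left(- \frac{1}{4307580}\right)\right)} = \frac{1}{9091923 + \left(\frac{714323}{512058} + \left(- \frac{1}{349}\right) 1277 \left(- \frac{1}{4307580}\right)\right)} = \frac{1}{9091923 + \left(\frac{714323}{512058} - - \frac{1277}{1503345420}\right)} = \frac{1}{9091923 + \left(\frac{714323}{512058} + \frac{1277}{1503345420}\right)} = \frac{1}{9091923 + \frac{178979144058121}{128300008179060}} = \frac{1}{\frac{1166493974242527790501}{128300008179060}} = \frac{128300008179060}{1166493974242527790501}$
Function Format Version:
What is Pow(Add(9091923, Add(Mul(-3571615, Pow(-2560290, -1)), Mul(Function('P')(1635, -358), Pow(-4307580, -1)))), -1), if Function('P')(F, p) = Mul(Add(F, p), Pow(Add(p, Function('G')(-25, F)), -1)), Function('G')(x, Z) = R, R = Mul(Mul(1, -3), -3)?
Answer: Rational(128300008179060, 1166493974242527790501) ≈ 1.0999e-7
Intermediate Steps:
R = 9 (R = Mul(-3, -3) = 9)
Function('G')(x, Z) = 9
Function('P')(F, p) = Mul(Pow(Add(9, p), -1), Add(F, p)) (Function('P')(F, p) = Mul(Add(F, p), Pow(Add(p, 9), -1)) = Mul(Add(F, p), Pow(Add(9, p), -1)) = Mul(Pow(Add(9, p), -1), Add(F, p)))
Pow(Add(9091923, Add(Mul(-3571615, Pow(-2560290, -1)), Mul(Function('P')(1635, -358), Pow(-4307580, -1)))), -1) = Pow(Add(9091923, Add(Mul(-3571615, Pow(-2560290, -1)), Mul(Mul(Pow(Add(9, -358), -1), Add(1635, -358)), Pow(-4307580, -1)))), -1) = Pow(Add(9091923, Add(Mul(-3571615, Rational(-1, 2560290)), Mul(Mul(Pow(-349, -1), 1277), Rational(-1, 4307580)))), -1) = Pow(Add(9091923, Add(Rational(714323, 512058), Mul(Mul(Rational(-1, 349), 1277), Rational(-1, 4307580)))), -1) = Pow(Add(9091923, Add(Rational(714323, 512058), Mul(Rational(-1277, 349), Rational(-1, 4307580)))), -1) = Pow(Add(9091923, Add(Rational(714323, 512058), Rational(1277, 1503345420))), -1) = Pow(Add(9091923, Rational(178979144058121, 128300008179060)), -1) = Pow(Rational(1166493974242527790501, 128300008179060), -1) = Rational(128300008179060, 1166493974242527790501)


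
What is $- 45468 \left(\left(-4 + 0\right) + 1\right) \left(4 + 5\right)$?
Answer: $1227636$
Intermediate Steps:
$- 45468 \left(\left(-4 + 0\right) + 1\right) \left(4 + 5\right) = - 45468 \left(-4 + 1\right) 9 = - 45468 \left(\left(-3\right) 9\right) = \left(-45468\right) \left(-27\right) = 1227636$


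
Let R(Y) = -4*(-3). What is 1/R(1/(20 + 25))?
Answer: 1/12 ≈ 0.083333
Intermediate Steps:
R(Y) = 12
1/R(1/(20 + 25)) = 1/12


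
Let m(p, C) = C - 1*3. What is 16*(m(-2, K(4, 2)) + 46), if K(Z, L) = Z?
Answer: 752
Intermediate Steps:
m(p, C) = -3 + C (m(p, C) = C - 3 = -3 + C)
16*(m(-2, K(4, 2)) + 46) = 16*((-3 + 4) + 46) = 16*(1 + 46) = 16*47 = 752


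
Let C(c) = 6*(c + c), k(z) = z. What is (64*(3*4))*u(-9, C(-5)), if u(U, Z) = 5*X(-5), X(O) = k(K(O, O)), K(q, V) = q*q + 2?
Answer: 103680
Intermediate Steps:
K(q, V) = 2 + q² (K(q, V) = q² + 2 = 2 + q²)
C(c) = 12*c (C(c) = 6*(2*c) = 12*c)
X(O) = 2 + O²
u(U, Z) = 135 (u(U, Z) = 5*(2 + (-5)²) = 5*(2 + 25) = 5*27 = 135)
(64*(3*4))*u(-9, C(-5)) = (64*(3*4))*135 = (64*12)*135 = 768*135 = 103680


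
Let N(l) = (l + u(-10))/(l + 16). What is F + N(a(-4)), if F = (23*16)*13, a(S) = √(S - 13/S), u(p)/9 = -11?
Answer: 4906835/1027 + 230*I*√3/1027 ≈ 4777.8 + 0.3879*I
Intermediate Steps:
u(p) = -99 (u(p) = 9*(-11) = -99)
F = 4784 (F = 368*13 = 4784)
N(l) = (-99 + l)/(16 + l) (N(l) = (l - 99)/(l + 16) = (-99 + l)/(16 + l))
F + N(a(-4)) = 4784 + (-99 + √(-4 - 13/(-4)))/(16 + √(-4 - 13/(-4))) = 4784 + (-99 + √(-4 - 13*(-¼)))/(16 + √(-4 - 13*(-¼))) = 4784 + (-99 + √(-4 + 13/4))/(16 + √(-4 + 13/4)) = 4784 + (-99 + √(-¾))/(16 + √(-¾)) = 4784 + (-99 + I*√3/2)/(16 + I*√3/2)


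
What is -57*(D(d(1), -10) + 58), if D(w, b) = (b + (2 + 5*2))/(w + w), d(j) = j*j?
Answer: -3363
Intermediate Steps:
d(j) = j²
D(w, b) = (12 + b)/(2*w) (D(w, b) = (b + (2 + 10))/((2*w)) = (b + 12)*(1/(2*w)) = (12 + b)*(1/(2*w)) = (12 + b)/(2*w))
-57*(D(d(1), -10) + 58) = -57*((12 - 10)/(2*(1²)) + 58) = -57*((½)*2/1 + 58) = -57*((½)*1*2 + 58) = -57*(1 + 58) = -57*59 = -3363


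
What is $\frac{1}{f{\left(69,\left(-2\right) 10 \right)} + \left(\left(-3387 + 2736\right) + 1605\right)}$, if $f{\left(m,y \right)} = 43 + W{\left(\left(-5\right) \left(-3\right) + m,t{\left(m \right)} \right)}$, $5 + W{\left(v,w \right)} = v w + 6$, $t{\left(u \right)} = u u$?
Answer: $\frac{1}{400922} \approx 2.4942 \cdot 10^{-6}$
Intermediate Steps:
$t{\left(u \right)} = u^{2}$
$W{\left(v,w \right)} = 1 + v w$ ($W{\left(v,w \right)} = -5 + \left(v w + 6\right) = -5 + \left(6 + v w\right) = 1 + v w$)
$f{\left(m,y \right)} = 44 + m^{2} \left(15 + m\right)$ ($f{\left(m,y \right)} = 43 + \left(1 + \left(\left(-5\right) \left(-3\right) + m\right) m^{2}\right) = 43 + \left(1 + \left(15 + m\right) m^{2}\right) = 43 + \left(1 + m^{2} \left(15 + m\right)\right) = 44 + m^{2} \left(15 + m\right)$)
$\frac{1}{f{\left(69,\left(-2\right) 10 \right)} + \left(\left(-3387 + 2736\right) + 1605\right)} = \frac{1}{\left(44 + 69^{2} \left(15 + 69\right)\right) + \left(\left(-3387 + 2736\right) + 1605\right)} = \frac{1}{\left(44 + 4761 \cdot 84\right) + \left(-651 + 1605\right)} = \frac{1}{\left(44 + 399924\right) + 954} = \frac{1}{399968 + 954} = \frac{1}{400922}$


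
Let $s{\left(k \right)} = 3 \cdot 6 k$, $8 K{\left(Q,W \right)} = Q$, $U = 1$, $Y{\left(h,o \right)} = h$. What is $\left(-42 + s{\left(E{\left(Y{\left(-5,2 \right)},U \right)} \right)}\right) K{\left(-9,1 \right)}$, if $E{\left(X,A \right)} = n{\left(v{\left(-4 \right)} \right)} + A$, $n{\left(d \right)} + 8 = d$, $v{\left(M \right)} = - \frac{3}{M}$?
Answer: $\frac{2781}{16} \approx 173.81$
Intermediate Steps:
$n{\left(d \right)} = -8 + d$
$K{\left(Q,W \right)} = \frac{Q}{8}$
$E{\left(X,A \right)} = - \frac{29}{4} + A$ ($E{\left(X,A \right)} = \left(-8 - \frac{3}{-4}\right) + A = \left(-8 - - \frac{3}{4}\right) + A = \left(-8 + \frac{3}{4}\right) + A = - \frac{29}{4} + A$)
$s{\left(k \right)} = 18 k$
$\left(-42 + s{\left(E{\left(Y{\left(-5,2 \right)},U \right)} \right)}\right) K{\left(-9,1 \right)} = \left(-42 + 18 \left(- \frac{29}{4} + 1\right)\right) \frac{1}{8} \left(-9\right) = \left(-42 + 18 \left(- \frac{25}{4}\right)\right) \left(- \frac{9}{8}\right) = \left(-42 - \frac{225}{2}\right) \left(- \frac{9}{8}\right) = \left(- \frac{309}{2}\right) \left(- \frac{9}{8}\right) = \frac{2781}{16}$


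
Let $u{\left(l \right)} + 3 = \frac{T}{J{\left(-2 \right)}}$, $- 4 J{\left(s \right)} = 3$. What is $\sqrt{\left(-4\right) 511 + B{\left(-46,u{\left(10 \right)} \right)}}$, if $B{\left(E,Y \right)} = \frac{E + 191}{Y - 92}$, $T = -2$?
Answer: $\frac{i \sqrt{156954571}}{277} \approx 45.228 i$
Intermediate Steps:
$J{\left(s \right)} = - \frac{3}{4}$ ($J{\left(s \right)} = \left(- \frac{1}{4}\right) 3 = - \frac{3}{4}$)
$u{\left(l \right)} = - \frac{1}{3}$ ($u{\left(l \right)} = -3 - \frac{2}{- \frac{3}{4}} = -3 - - \frac{8}{3} = -3 + \frac{8}{3} = - \frac{1}{3}$)
$B{\left(E,Y \right)} = \frac{191 + E}{-92 + Y}$
$\sqrt{\left(-4\right) 511 + B{\left(-46,u{\left(10 \right)} \right)}} = \sqrt{\left(-4\right) 511 + \frac{191 - 46}{-92 - \frac{1}{3}}} = \sqrt{-2044 + \frac{1}{- \frac{277}{3}} \cdot 145} = \sqrt{-2044 - \frac{435}{277}} = \sqrt{- \frac{566623}{277}} = \frac{i \sqrt{156954571}}{277}$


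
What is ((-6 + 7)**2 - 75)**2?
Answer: 5476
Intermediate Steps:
((-6 + 7)**2 - 75)**2 = (1**2 - 75)**2 = (1 - 75)**2 = (-74)**2 = 5476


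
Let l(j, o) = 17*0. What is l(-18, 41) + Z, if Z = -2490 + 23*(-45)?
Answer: -3525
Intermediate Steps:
l(j, o) = 0
Z = -3525 (Z = -2490 - 1035 = -3525)
l(-18, 41) + Z = 0 - 3525 = -3525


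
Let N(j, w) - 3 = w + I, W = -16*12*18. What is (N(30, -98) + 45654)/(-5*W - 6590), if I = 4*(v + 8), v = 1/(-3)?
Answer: 136769/32070 ≈ 4.2647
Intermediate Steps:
v = -⅓ ≈ -0.33333
W = -3456 (W = -192*18 = -3456)
I = 92/3 (I = 4*(-⅓ + 8) = 4*(23/3) = 92/3 ≈ 30.667)
N(j, w) = 101/3 + w (N(j, w) = 3 + (w + 92/3) = 3 + (92/3 + w) = 101/3 + w)
(N(30, -98) + 45654)/(-5*W - 6590) = ((101/3 - 98) + 45654)/(-5*(-3456) - 6590) = (-193/3 + 45654)/(17280 - 6590) = (136769/3)/10690 = (136769/3)*(1/10690) = 136769/32070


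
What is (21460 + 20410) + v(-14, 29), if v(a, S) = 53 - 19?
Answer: 41904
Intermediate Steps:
v(a, S) = 34
(21460 + 20410) + v(-14, 29) = (21460 + 20410) + 34 = 41870 + 34 = 41904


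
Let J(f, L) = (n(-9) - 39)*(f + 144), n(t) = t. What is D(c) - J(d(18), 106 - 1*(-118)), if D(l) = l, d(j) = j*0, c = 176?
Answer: 7088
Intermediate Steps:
d(j) = 0
J(f, L) = -6912 - 48*f (J(f, L) = (-9 - 39)*(f + 144) = -48*(144 + f) = -6912 - 48*f)
D(c) - J(d(18), 106 - 1*(-118)) = 176 - (-6912 - 48*0) = 176 - (-6912 + 0) = 176 - 1*(-6912) = 176 + 6912 = 7088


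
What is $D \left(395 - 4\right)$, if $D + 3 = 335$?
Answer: $129812$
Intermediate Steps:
$D = 332$ ($D = -3 + 335 = 332$)
$D \left(395 - 4\right) = 332 \left(395 - 4\right) = 332 \cdot 391 = 129812$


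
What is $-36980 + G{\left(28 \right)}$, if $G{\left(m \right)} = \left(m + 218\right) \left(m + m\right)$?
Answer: $-23204$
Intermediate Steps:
$G{\left(m \right)} = 2 m \left(218 + m\right)$ ($G{\left(m \right)} = \left(218 + m\right) 2 m = 2 m \left(218 + m\right)$)
$-36980 + G{\left(28 \right)} = -36980 + 2 \cdot 28 \left(218 + 28\right) = -36980 + 2 \cdot 28 \cdot 246 = -36980 + 13776 = -23204$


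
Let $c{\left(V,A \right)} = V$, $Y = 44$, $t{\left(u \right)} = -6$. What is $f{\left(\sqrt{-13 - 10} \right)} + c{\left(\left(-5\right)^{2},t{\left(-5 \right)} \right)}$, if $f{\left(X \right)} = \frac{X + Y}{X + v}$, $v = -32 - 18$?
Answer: $\frac{60898}{2523} - \frac{94 i \sqrt{23}}{2523} \approx 24.137 - 0.17868 i$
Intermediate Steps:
$v = -50$ ($v = -32 - 18 = -50$)
$f{\left(X \right)} = \frac{44 + X}{-50 + X}$ ($f{\left(X \right)} = \frac{X + 44}{X - 50} = \frac{44 + X}{-50 + X}$)
$f{\left(\sqrt{-13 - 10} \right)} + c{\left(\left(-5\right)^{2},t{\left(-5 \right)} \right)} = \frac{44 + \sqrt{-13 - 10}}{-50 + \sqrt{-13 - 10}} + \left(-5\right)^{2} = \frac{44 + \sqrt{-23}}{-50 + \sqrt{-23}} + 25 = \frac{44 + i \sqrt{23}}{-50 + i \sqrt{23}} + 25 = 25 + \frac{44 + i \sqrt{23}}{-50 + i \sqrt{23}}$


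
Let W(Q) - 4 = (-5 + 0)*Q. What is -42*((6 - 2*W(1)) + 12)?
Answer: -840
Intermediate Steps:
W(Q) = 4 - 5*Q (W(Q) = 4 + (-5 + 0)*Q = 4 - 5*Q)
-42*((6 - 2*W(1)) + 12) = -42*((6 - 2*(4 - 5*1)) + 12) = -42*((6 - 2*(4 - 5)) + 12) = -42*((6 - 2*(-1)) + 12) = -42*((6 + 2) + 12) = -42*(8 + 12) = -42*20 = -840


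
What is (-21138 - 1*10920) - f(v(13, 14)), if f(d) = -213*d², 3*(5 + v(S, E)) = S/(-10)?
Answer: -7731001/300 ≈ -25770.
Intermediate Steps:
v(S, E) = -5 - S/30 (v(S, E) = -5 + (S/(-10))/3 = -5 + (S*(-⅒))/3 = -5 + (-S/10)/3 = -5 - S/30)
(-21138 - 1*10920) - f(v(13, 14)) = (-21138 - 1*10920) - (-213)*(-5 - 1/30*13)² = (-21138 - 10920) - (-213)*(-5 - 13/30)² = -32058 - (-213)*(-163/30)² = -32058 - (-213)*26569/900 = -32058 - 1*(-1886399/300) = -32058 + 1886399/300 = -7731001/300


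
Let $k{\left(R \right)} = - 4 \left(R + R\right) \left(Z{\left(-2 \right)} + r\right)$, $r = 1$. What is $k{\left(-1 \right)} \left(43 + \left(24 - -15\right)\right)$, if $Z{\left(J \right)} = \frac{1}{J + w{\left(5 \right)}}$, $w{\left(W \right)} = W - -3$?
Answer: $\frac{2296}{3} \approx 765.33$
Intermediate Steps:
$w{\left(W \right)} = 3 + W$ ($w{\left(W \right)} = W + 3 = 3 + W$)
$Z{\left(J \right)} = \frac{1}{8 + J}$ ($Z{\left(J \right)} = \frac{1}{J + \left(3 + 5\right)} = \frac{1}{J + 8} = \frac{1}{8 + J}$)
$k{\left(R \right)} = - \frac{28 R}{3}$ ($k{\left(R \right)} = - 4 \left(R + R\right) \left(\frac{1}{8 - 2} + 1\right) = - 4 \cdot 2 R \left(\frac{1}{6} + 1\right) = - 8 R \left(\frac{1}{6} + 1\right) = - 8 R \frac{7}{6} = - \frac{28 R}{3}$)
$k{\left(-1 \right)} \left(43 + \left(24 - -15\right)\right) = \left(- \frac{28}{3}\right) \left(-1\right) \left(43 + \left(24 - -15\right)\right) = \frac{28 \left(43 + \left(24 + 15\right)\right)}{3} = \frac{28 \left(43 + 39\right)}{3} = \frac{28}{3} \cdot 82 = \frac{2296}{3}$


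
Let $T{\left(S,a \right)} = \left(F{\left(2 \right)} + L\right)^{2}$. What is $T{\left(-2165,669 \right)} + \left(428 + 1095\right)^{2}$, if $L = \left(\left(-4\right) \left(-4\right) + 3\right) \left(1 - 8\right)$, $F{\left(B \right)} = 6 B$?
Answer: $2334170$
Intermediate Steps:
$L = -133$ ($L = \left(16 + 3\right) \left(-7\right) = 19 \left(-7\right) = -133$)
$T{\left(S,a \right)} = 14641$ ($T{\left(S,a \right)} = \left(6 \cdot 2 - 133\right)^{2} = \left(12 - 133\right)^{2} = \left(-121\right)^{2} = 14641$)
$T{\left(-2165,669 \right)} + \left(428 + 1095\right)^{2} = 14641 + \left(428 + 1095\right)^{2} = 14641 + 1523^{2} = 14641 + 2319529 = 2334170$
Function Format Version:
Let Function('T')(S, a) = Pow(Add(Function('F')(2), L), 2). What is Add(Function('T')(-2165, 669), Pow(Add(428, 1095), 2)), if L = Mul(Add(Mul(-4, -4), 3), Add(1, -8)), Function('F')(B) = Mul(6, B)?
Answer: 2334170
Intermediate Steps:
L = -133 (L = Mul(Add(16, 3), -7) = Mul(19, -7) = -133)
Function('T')(S, a) = 14641 (Function('T')(S, a) = Pow(Add(Mul(6, 2), -133), 2) = Pow(Add(12, -133), 2) = Pow(-121, 2) = 14641)
Add(Function('T')(-2165, 669), Pow(Add(428, 1095), 2)) = Add(14641, Pow(Add(428, 1095), 2)) = Add(14641, Pow(1523, 2)) = Add(14641, 2319529) = 2334170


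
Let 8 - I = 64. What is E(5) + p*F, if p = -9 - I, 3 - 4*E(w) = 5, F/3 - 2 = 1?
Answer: 845/2 ≈ 422.50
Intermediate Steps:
F = 9 (F = 6 + 3*1 = 6 + 3 = 9)
I = -56 (I = 8 - 1*64 = 8 - 64 = -56)
E(w) = -1/2 (E(w) = 3/4 - 1/4*5 = 3/4 - 5/4 = -1/2)
p = 47 (p = -9 - 1*(-56) = -9 + 56 = 47)
E(5) + p*F = -1/2 + 47*9 = -1/2 + 423 = 845/2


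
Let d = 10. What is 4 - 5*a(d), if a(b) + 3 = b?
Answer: -31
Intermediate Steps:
a(b) = -3 + b
4 - 5*a(d) = 4 - 5*(-3 + 10) = 4 - 5*7 = 4 - 35 = -31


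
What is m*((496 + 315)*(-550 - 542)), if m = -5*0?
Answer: 0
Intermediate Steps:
m = 0
m*((496 + 315)*(-550 - 542)) = 0*((496 + 315)*(-550 - 542)) = 0*(811*(-1092)) = 0*(-885612) = 0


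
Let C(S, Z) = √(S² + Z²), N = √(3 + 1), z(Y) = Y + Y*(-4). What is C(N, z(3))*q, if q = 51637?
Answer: 51637*√85 ≈ 4.7607e+5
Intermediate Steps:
z(Y) = -3*Y (z(Y) = Y - 4*Y = -3*Y)
N = 2 (N = √4 = 2)
C(N, z(3))*q = √(2² + (-3*3)²)*51637 = √(4 + (-9)²)*51637 = √(4 + 81)*51637 = √85*51637 = 51637*√85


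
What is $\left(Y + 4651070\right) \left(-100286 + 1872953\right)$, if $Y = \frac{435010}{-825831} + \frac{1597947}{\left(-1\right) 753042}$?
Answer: $\frac{189900629670085973145923}{23032793626} \approx 8.2448 \cdot 10^{12}$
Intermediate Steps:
$Y = - \frac{549071656459}{207295142634}$ ($Y = 435010 \left(- \frac{1}{825831}\right) + \frac{1597947}{-753042} = - \frac{435010}{825831} + 1597947 \left(- \frac{1}{753042}\right) = - \frac{435010}{825831} - \frac{532649}{251014} = - \frac{549071656459}{207295142634} \approx -2.6487$)
$\left(Y + 4651070\right) \left(-100286 + 1872953\right) = \left(- \frac{549071656459}{207295142634} + 4651070\right) \left(-100286 + 1872953\right) = \frac{964143669979061921}{207295142634} \cdot 1772667 = \frac{189900629670085973145923}{23032793626}$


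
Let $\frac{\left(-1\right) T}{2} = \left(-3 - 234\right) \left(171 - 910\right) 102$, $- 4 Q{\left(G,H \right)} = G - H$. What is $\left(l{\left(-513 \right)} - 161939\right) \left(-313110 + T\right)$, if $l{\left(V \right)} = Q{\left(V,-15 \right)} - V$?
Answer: $5813674150023$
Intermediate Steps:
$Q{\left(G,H \right)} = - \frac{G}{4} + \frac{H}{4}$ ($Q{\left(G,H \right)} = - \frac{G - H}{4} = - \frac{G}{4} + \frac{H}{4}$)
$T = -35729172$ ($T = - 2 \left(-3 - 234\right) \left(171 - 910\right) 102 = - 2 \left(-237\right) \left(-739\right) 102 = - 2 \cdot 175143 \cdot 102 = \left(-2\right) 17864586 = -35729172$)
$l{\left(V \right)} = - \frac{15}{4} - \frac{5 V}{4}$ ($l{\left(V \right)} = \left(- \frac{V}{4} + \frac{1}{4} \left(-15\right)\right) - V = \left(- \frac{V}{4} - \frac{15}{4}\right) - V = \left(- \frac{15}{4} - \frac{V}{4}\right) - V = - \frac{15}{4} - \frac{5 V}{4}$)
$\left(l{\left(-513 \right)} - 161939\right) \left(-313110 + T\right) = \left(\left(- \frac{15}{4} - - \frac{2565}{4}\right) - 161939\right) \left(-313110 - 35729172\right) = \left(\left(- \frac{15}{4} + \frac{2565}{4}\right) - 161939\right) \left(-36042282\right) = \left(\frac{1275}{2} - 161939\right) \left(-36042282\right) = \left(- \frac{322603}{2}\right) \left(-36042282\right) = 5813674150023$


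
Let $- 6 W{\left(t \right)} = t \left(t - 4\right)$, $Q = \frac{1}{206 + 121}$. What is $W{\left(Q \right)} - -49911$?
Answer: $\frac{32021601221}{641574} \approx 49911.0$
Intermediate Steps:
$Q = \frac{1}{327} \approx 0.0030581$
$W{\left(t \right)} = - \frac{t \left(-4 + t\right)}{6}$ ($W{\left(t \right)} = - \frac{t \left(t - 4\right)}{6} = - \frac{t \left(-4 + t\right)}{6}$)
$W{\left(Q \right)} - -49911 = \frac{1}{6} \cdot \frac{1}{327} \left(4 - \frac{1}{327}\right) - -49911 = \frac{1}{6} \cdot \frac{1}{327} \left(4 - \frac{1}{327}\right) + 49911 = \frac{1}{6} \cdot \frac{1}{327} \cdot \frac{1307}{327} + 49911 = \frac{1307}{641574} + 49911 = \frac{32021601221}{641574}$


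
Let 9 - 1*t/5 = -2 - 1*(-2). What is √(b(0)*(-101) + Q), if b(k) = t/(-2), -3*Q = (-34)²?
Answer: 13*√402/6 ≈ 43.442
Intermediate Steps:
t = 45 (t = 45 - 5*(-2 - 1*(-2)) = 45 - 5*(-2 + 2) = 45 - 5*0 = 45 + 0 = 45)
Q = -1156/3 (Q = -⅓*(-34)² = -⅓*1156 = -1156/3 ≈ -385.33)
b(k) = -45/2 (b(k) = 45/(-2) = 45*(-½) = -45/2)
√(b(0)*(-101) + Q) = √(-45/2*(-101) - 1156/3) = √(4545/2 - 1156/3) = √(11323/6) = 13*√402/6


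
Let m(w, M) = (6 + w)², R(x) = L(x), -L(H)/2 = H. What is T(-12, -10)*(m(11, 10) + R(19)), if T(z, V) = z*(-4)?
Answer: 12048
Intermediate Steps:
L(H) = -2*H
T(z, V) = -4*z
R(x) = -2*x
T(-12, -10)*(m(11, 10) + R(19)) = (-4*(-12))*((6 + 11)² - 2*19) = 48*(17² - 38) = 48*(289 - 38) = 48*251 = 12048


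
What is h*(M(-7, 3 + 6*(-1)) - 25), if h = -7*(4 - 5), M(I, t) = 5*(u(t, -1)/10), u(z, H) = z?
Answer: -371/2 ≈ -185.50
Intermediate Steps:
M(I, t) = t/2 (M(I, t) = 5*(t/10) = t/2)
h = 7 (h = -7*(-1) = 7)
h*(M(-7, 3 + 6*(-1)) - 25) = 7*((3 + 6*(-1))/2 - 25) = 7*((3 - 6)/2 - 25) = 7*((1/2)*(-3) - 25) = 7*(-3/2 - 25) = 7*(-53/2) = -371/2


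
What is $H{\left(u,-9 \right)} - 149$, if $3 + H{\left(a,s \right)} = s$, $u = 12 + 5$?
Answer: $-161$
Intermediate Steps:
$u = 17$
$H{\left(a,s \right)} = -3 + s$
$H{\left(u,-9 \right)} - 149 = \left(-3 - 9\right) - 149 = -12 - 149 = -161$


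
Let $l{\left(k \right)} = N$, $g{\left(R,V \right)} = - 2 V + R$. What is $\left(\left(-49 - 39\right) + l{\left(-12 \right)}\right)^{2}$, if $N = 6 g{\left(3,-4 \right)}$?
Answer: $484$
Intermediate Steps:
$g{\left(R,V \right)} = R - 2 V$
$N = 66$ ($N = 6 \left(3 - -8\right) = 6 \left(3 + 8\right) = 6 \cdot 11 = 66$)
$l{\left(k \right)} = 66$
$\left(\left(-49 - 39\right) + l{\left(-12 \right)}\right)^{2} = \left(\left(-49 - 39\right) + 66\right)^{2} = \left(-88 + 66\right)^{2} = \left(-22\right)^{2} = 484$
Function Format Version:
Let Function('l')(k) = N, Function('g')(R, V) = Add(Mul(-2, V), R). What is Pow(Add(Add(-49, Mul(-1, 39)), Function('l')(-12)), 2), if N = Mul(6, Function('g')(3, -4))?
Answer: 484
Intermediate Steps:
Function('g')(R, V) = Add(R, Mul(-2, V))
N = 66 (N = Mul(6, Add(3, Mul(-2, -4))) = Mul(6, Add(3, 8)) = Mul(6, 11) = 66)
Function('l')(k) = 66
Pow(Add(Add(-49, Mul(-1, 39)), Function('l')(-12)), 2) = Pow(Add(Add(-49, Mul(-1, 39)), 66), 2) = Pow(Add(Add(-49, -39), 66), 2) = Pow(Add(-88, 66), 2) = Pow(-22, 2) = 484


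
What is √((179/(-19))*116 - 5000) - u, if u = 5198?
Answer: -5198 + 2*I*√549879/19 ≈ -5198.0 + 78.057*I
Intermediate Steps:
√((179/(-19))*116 - 5000) - u = √((179/(-19))*116 - 5000) - 1*5198 = √((179*(-1/19))*116 - 5000) - 5198 = √(-179/19*116 - 5000) - 5198 = √(-20764/19 - 5000) - 5198 = √(-115764/19) - 5198 = 2*I*√549879/19 - 5198 = -5198 + 2*I*√549879/19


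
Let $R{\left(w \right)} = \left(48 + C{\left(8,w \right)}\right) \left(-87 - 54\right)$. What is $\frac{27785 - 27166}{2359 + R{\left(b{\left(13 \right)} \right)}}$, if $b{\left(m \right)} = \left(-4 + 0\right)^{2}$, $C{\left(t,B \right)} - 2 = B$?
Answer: $- \frac{619}{6947} \approx -0.089103$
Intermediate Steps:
$C{\left(t,B \right)} = 2 + B$
$b{\left(m \right)} = 16$ ($b{\left(m \right)} = \left(-4\right)^{2} = 16$)
$R{\left(w \right)} = -7050 - 141 w$ ($R{\left(w \right)} = \left(48 + \left(2 + w\right)\right) \left(-87 - 54\right) = \left(50 + w\right) \left(-141\right) = -7050 - 141 w$)
$\frac{27785 - 27166}{2359 + R{\left(b{\left(13 \right)} \right)}} = \frac{27785 - 27166}{2359 - 9306} = \frac{619}{2359 - 9306} = \frac{619}{-6947} = 619 \left(- \frac{1}{6947}\right) = - \frac{619}{6947}$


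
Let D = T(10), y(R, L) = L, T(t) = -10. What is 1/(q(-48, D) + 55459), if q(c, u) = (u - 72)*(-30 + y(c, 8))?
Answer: 1/57263 ≈ 1.7463e-5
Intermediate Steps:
D = -10
q(c, u) = 1584 - 22*u (q(c, u) = (u - 72)*(-30 + 8) = (-72 + u)*(-22) = 1584 - 22*u)
1/(q(-48, D) + 55459) = 1/((1584 - 22*(-10)) + 55459) = 1/((1584 + 220) + 55459) = 1/(1804 + 55459) = 1/57263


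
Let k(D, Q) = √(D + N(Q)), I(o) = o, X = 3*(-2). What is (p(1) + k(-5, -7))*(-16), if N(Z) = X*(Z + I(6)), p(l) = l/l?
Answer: -32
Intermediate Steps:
X = -6
p(l) = 1
N(Z) = -36 - 6*Z (N(Z) = -6*(Z + 6) = -6*(6 + Z) = -36 - 6*Z)
k(D, Q) = √(-36 + D - 6*Q) (k(D, Q) = √(D + (-36 - 6*Q)) = √(-36 + D - 6*Q))
(p(1) + k(-5, -7))*(-16) = (1 + √(-36 - 5 - 6*(-7)))*(-16) = (1 + √(-36 - 5 + 42))*(-16) = (1 + √1)*(-16) = (1 + 1)*(-16) = 2*(-16) = -32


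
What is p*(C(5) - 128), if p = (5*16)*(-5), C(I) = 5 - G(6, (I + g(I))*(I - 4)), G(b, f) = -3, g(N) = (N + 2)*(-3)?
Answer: 48000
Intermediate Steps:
g(N) = -6 - 3*N (g(N) = (2 + N)*(-3) = -6 - 3*N)
C(I) = 8 (C(I) = 5 - 1*(-3) = 5 + 3 = 8)
p = -400 (p = 80*(-5) = -400)
p*(C(5) - 128) = -400*(8 - 128) = -400*(-120) = 48000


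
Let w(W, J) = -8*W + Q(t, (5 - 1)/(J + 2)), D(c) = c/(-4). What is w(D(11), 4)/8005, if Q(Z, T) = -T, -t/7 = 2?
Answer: 64/24015 ≈ 0.0026650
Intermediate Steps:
t = -14 (t = -7*2 = -14)
D(c) = -c/4 (D(c) = c*(-¼) = -c/4)
w(W, J) = -8*W - 4/(2 + J) (w(W, J) = -8*W - (5 - 1)/(J + 2) = -8*W - 4/(2 + J))
w(D(11), 4)/8005 = (4*(-1 - 2*(-¼*11)*(2 + 4))/(2 + 4))/8005 = (4*(-1 - 2*(-11/4)*6)/6)*(1/8005) = (4*(⅙)*(-1 + 33))*(1/8005) = (4*(⅙)*32)*(1/8005) = (64/3)*(1/8005) = 64/24015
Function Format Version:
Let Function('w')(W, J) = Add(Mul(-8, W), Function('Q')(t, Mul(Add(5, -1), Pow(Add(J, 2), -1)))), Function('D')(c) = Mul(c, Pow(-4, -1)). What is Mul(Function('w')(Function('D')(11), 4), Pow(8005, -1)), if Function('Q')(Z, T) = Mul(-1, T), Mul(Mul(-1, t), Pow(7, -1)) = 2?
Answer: Rational(64, 24015) ≈ 0.0026650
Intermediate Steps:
t = -14 (t = Mul(-7, 2) = -14)
Function('D')(c) = Mul(Rational(-1, 4), c) (Function('D')(c) = Mul(c, Rational(-1, 4)) = Mul(Rational(-1, 4), c))
Function('w')(W, J) = Add(Mul(-8, W), Mul(-4, Pow(Add(2, J), -1))) (Function('w')(W, J) = Add(Mul(-8, W), Mul(-1, Mul(Add(5, -1), Pow(Add(J, 2), -1)))) = Add(Mul(-8, W), Mul(-1, Mul(4, Pow(Add(2, J), -1)))) = Add(Mul(-8, W), Mul(-4, Pow(Add(2, J), -1))))
Mul(Function('w')(Function('D')(11), 4), Pow(8005, -1)) = Mul(Mul(4, Pow(Add(2, 4), -1), Add(-1, Mul(-2, Mul(Rational(-1, 4), 11), Add(2, 4)))), Pow(8005, -1)) = Mul(Mul(4, Pow(6, -1), Add(-1, Mul(-2, Rational(-11, 4), 6))), Rational(1, 8005)) = Mul(Mul(4, Rational(1, 6), Add(-1, 33)), Rational(1, 8005)) = Mul(Mul(4, Rational(1, 6), 32), Rational(1, 8005)) = Mul(Rational(64, 3), Rational(1, 8005)) = Rational(64, 24015)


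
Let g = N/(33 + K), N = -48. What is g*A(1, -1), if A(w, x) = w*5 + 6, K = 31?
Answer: -33/4 ≈ -8.2500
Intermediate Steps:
g = -¾ (g = -48/(33 + 31) = -48/64 = -48*1/64 = -¾ ≈ -0.75000)
A(w, x) = 6 + 5*w (A(w, x) = 5*w + 6 = 6 + 5*w)
g*A(1, -1) = -3*(6 + 5*1)/4 = -3*(6 + 5)/4 = -¾*11 = -33/4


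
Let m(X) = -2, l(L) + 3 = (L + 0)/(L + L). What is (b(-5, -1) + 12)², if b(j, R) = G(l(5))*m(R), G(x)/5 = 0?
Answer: 144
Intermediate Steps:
l(L) = -5/2 (l(L) = -3 + (L + 0)/(L + L) = -3 + L/((2*L)) = -3 + L*(1/(2*L)) = -3 + ½ = -5/2)
G(x) = 0 (G(x) = 5*0 = 0)
b(j, R) = 0 (b(j, R) = 0*(-2) = 0)
(b(-5, -1) + 12)² = (0 + 12)² = 12² = 144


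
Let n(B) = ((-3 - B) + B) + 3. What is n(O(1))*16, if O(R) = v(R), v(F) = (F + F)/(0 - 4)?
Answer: 0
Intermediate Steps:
v(F) = -F/2 (v(F) = (2*F)/(-4) = (2*F)*(-¼) = -F/2)
O(R) = -R/2
n(B) = 0 (n(B) = -3 + 3 = 0)
n(O(1))*16 = 0*16 = 0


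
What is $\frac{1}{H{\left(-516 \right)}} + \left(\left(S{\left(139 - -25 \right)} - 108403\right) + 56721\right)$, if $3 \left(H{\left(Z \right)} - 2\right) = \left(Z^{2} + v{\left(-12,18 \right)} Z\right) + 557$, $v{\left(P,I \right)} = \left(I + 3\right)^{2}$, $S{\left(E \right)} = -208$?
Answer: $- \frac{2037357067}{39263} \approx -51890.0$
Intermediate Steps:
$v{\left(P,I \right)} = \left(3 + I\right)^{2}$
$H{\left(Z \right)} = \frac{563}{3} + 147 Z + \frac{Z^{2}}{3}$ ($H{\left(Z \right)} = 2 + \frac{\left(Z^{2} + \left(3 + 18\right)^{2} Z\right) + 557}{3} = 2 + \frac{\left(Z^{2} + 21^{2} Z\right) + 557}{3} = 2 + \frac{\left(Z^{2} + 441 Z\right) + 557}{3} = 2 + \frac{557 + Z^{2} + 441 Z}{3} = 2 + \left(\frac{557}{3} + 147 Z + \frac{Z^{2}}{3}\right) = \frac{563}{3} + 147 Z + \frac{Z^{2}}{3}$)
$\frac{1}{H{\left(-516 \right)}} + \left(\left(S{\left(139 - -25 \right)} - 108403\right) + 56721\right) = \frac{1}{\frac{563}{3} + 147 \left(-516\right) + \frac{\left(-516\right)^{2}}{3}} + \left(\left(-208 - 108403\right) + 56721\right) = \frac{1}{\frac{563}{3} - 75852 + \frac{1}{3} \cdot 266256} + \left(-108611 + 56721\right) = \frac{1}{\frac{563}{3} - 75852 + 88752} - 51890 = \frac{1}{\frac{39263}{3}} - 51890 = \frac{3}{39263} - 51890 = - \frac{2037357067}{39263}$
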